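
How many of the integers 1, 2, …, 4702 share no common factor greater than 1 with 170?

Prime factors of 170: 2, 5, 17. Count integers ≤ 4702 divisible by none of them.
By inclusion–exclusion: 4702 − ⌊4702/2⌋ − ⌊4702/5⌋ − ⌊4702/17⌋ + ⌊4702/10⌋ + ⌊4702/34⌋ + ⌊4702/85⌋ − ⌊4702/170⌋ = 1771.

1771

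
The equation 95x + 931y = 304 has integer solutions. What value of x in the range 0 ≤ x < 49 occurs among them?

Reduce mod 931: 95x ≡ 304 (mod 931). With g = gcd(95, 931) = 19 dividing 304, divide through: 5x ≡ 16 (mod 49).
Since gcd(5, 49) = 1, x ≡ 16·(5)⁻¹ ≡ 13 (mod 49). Smallest non-negative: 13.

13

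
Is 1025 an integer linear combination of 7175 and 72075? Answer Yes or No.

By Bézout, 7175s + 72075t = 1025 has integer solutions iff gcd(7175, 72075) | 1025.
Euclid: 72075 = 10·7175 + 325; 7175 = 22·325 + 25; 325 = 13·25 + 0. gcd = 25; 1025 mod 25 = 0. Yes.

Yes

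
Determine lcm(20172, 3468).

5829708

gcd first: 20172 = 5·3468 + 2832; 3468 = 1·2832 + 636; 2832 = 4·636 + 288; 636 = 2·288 + 60; 288 = 4·60 + 48; 60 = 1·48 + 12; 48 = 4·12 + 0 → gcd = 12
lcm = 20172·3468/gcd = 69956496/12 = 5829708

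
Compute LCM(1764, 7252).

gcd first: 7252 = 4·1764 + 196; 1764 = 9·196 + 0 → gcd = 196
lcm = 1764·7252/gcd = 12792528/196 = 65268

65268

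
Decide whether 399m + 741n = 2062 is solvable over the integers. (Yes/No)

gcd(399, 741): 741 = 1·399 + 342; 399 = 1·342 + 57; 342 = 6·57 + 0 → 57
57 does not divide 2062, so a solution does not exist.

No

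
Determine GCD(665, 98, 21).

7

gcd(665, 98): 665 = 6·98 + 77; 98 = 1·77 + 21; 77 = 3·21 + 14; 21 = 1·14 + 7; 14 = 2·7 + 0 → 7
gcd(7, 21): 21 = 3·7 + 0 → 7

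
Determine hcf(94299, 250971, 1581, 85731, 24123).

gcd(94299, 250971): 250971 = 2·94299 + 62373; 94299 = 1·62373 + 31926; 62373 = 1·31926 + 30447; 31926 = 1·30447 + 1479; 30447 = 20·1479 + 867; 1479 = 1·867 + 612; 867 = 1·612 + 255; 612 = 2·255 + 102; 255 = 2·102 + 51; 102 = 2·51 + 0 → 51
gcd(51, 1581): 1581 = 31·51 + 0 → 51
gcd(51, 85731): 85731 = 1681·51 + 0 → 51
gcd(51, 24123): 24123 = 473·51 + 0 → 51

51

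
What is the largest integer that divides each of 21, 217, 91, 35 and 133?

7

21 = 3 · 7; 217 = 7 · 31; 91 = 7 · 13; 35 = 5 · 7; 133 = 7 · 19
gcd takes min exponent of each prime: 7 = 7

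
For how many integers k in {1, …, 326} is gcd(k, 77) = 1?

255

77 = 7·11. Inclusion–exclusion on these primes:
326 − ⌊326/7⌋ − ⌊326/11⌋ + ⌊326/77⌋ = 255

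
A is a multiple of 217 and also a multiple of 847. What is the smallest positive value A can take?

gcd first: 847 = 3·217 + 196; 217 = 1·196 + 21; 196 = 9·21 + 7; 21 = 3·7 + 0 → gcd = 7
lcm = 217·847/gcd = 183799/7 = 26257

26257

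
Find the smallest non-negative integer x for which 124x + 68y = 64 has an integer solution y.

6

Reduce mod 68: 124x ≡ 64 (mod 68). With g = gcd(124, 68) = 4 dividing 64, divide through: 31x ≡ 16 (mod 17).
Since gcd(31, 17) = 1, x ≡ 16·(31)⁻¹ ≡ 6 (mod 17). Smallest non-negative: 6.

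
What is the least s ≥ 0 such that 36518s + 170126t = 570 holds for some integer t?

gcd(36518, 170126) = 38 (Euclid: 170126 = 4·36518 + 24054; 36518 = 1·24054 + 12464; 24054 = 1·12464 + 11590; 12464 = 1·11590 + 874; 11590 = 13·874 + 228; 874 = 3·228 + 190; 228 = 1·190 + 38; 190 = 5·38 + 0), and 38 | 570.
Extended Euclid: 36518·(-778) + 170126·(167) = 38. Scale by 15: s₀ = -11670.
General solution s = s₀ + 4477k; reducing mod 4477 gives s = 1761 (and t = -378).

1761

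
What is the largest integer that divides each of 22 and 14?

Euclid: 22 = 1·14 + 8; 14 = 1·8 + 6; 8 = 1·6 + 2; 6 = 3·2 + 0. Last nonzero remainder: 2.

2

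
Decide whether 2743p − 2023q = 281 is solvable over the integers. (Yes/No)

gcd(2743, 2023): 2743 = 1·2023 + 720; 2023 = 2·720 + 583; 720 = 1·583 + 137; 583 = 4·137 + 35; 137 = 3·35 + 32; 35 = 1·32 + 3; 32 = 10·3 + 2; 3 = 1·2 + 1; 2 = 2·1 + 0 → 1
1 divides 281, so a solution exists.

Yes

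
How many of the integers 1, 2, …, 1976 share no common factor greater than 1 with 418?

851

Prime factors of 418: 2, 11, 19. Count integers ≤ 1976 divisible by none of them.
By inclusion–exclusion: 1976 − ⌊1976/2⌋ − ⌊1976/11⌋ − ⌊1976/19⌋ + ⌊1976/22⌋ + ⌊1976/38⌋ + ⌊1976/209⌋ − ⌊1976/418⌋ = 851.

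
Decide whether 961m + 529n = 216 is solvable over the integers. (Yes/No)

By Bézout, 961m + 529n = 216 has integer solutions iff gcd(961, 529) | 216.
Euclid: 961 = 1·529 + 432; 529 = 1·432 + 97; 432 = 4·97 + 44; 97 = 2·44 + 9; 44 = 4·9 + 8; 9 = 1·8 + 1; 8 = 8·1 + 0. gcd = 1; 216 mod 1 = 0. Yes.

Yes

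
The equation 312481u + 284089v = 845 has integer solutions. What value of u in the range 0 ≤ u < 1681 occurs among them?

Euclid: 312481 = 1·284089 + 28392; 284089 = 10·28392 + 169; 28392 = 168·169 + 0 → gcd = 169; 845 = 169·5.
Back-substitution yields 312481·(-10) + 284089·(11) = 169, so one solution is u = -10·5 = -50, v = 11·5 = 55.
Solutions in u differ by 284089/169 = 1681; the one in [0, 1681) is -50 mod 1681 = 1631.

1631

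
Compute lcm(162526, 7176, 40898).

162526 = 2 · 7 · 13 · 19 · 47; 7176 = 2³ · 3 · 13 · 23; 40898 = 2 · 11² · 13²
lcm takes max exponent of each prime: 2³ · 3 · 7 · 11² · 13² · 19 · 23 · 47 = 70560337848

70560337848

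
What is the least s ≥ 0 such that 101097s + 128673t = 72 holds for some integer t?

2837

Reduce mod 128673: 101097s ≡ 72 (mod 128673). With g = gcd(101097, 128673) = 9 dividing 72, divide through: 11233s ≡ 8 (mod 14297).
Since gcd(11233, 14297) = 1, s ≡ 8·(11233)⁻¹ ≡ 2837 (mod 14297). Smallest non-negative: 2837.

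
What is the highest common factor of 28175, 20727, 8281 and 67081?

49

gcd(28175, 20727): 28175 = 1·20727 + 7448; 20727 = 2·7448 + 5831; 7448 = 1·5831 + 1617; 5831 = 3·1617 + 980; 1617 = 1·980 + 637; 980 = 1·637 + 343; 637 = 1·343 + 294; 343 = 1·294 + 49; 294 = 6·49 + 0 → 49
gcd(49, 8281): 8281 = 169·49 + 0 → 49
gcd(49, 67081): 67081 = 1369·49 + 0 → 49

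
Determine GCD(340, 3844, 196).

gcd(340, 3844): 3844 = 11·340 + 104; 340 = 3·104 + 28; 104 = 3·28 + 20; 28 = 1·20 + 8; 20 = 2·8 + 4; 8 = 2·4 + 0 → 4
gcd(4, 196): 196 = 49·4 + 0 → 4

4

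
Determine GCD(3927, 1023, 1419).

33

gcd(3927, 1023): 3927 = 3·1023 + 858; 1023 = 1·858 + 165; 858 = 5·165 + 33; 165 = 5·33 + 0 → 33
gcd(33, 1419): 1419 = 43·33 + 0 → 33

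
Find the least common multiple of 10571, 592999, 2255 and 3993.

lcm(10571, 592999) = 10571·592999/gcd = 6268592429/341 = 18382969
lcm(18382969, 2255) = 18382969·2255/gcd = 41453595095/11 = 3768508645
lcm(3768508645, 3993) = 3768508645·3993/gcd = 15047655019485/11 = 1367968638135

1367968638135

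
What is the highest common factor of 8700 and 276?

12

8700 = 2² · 3 · 5² · 29
276 = 2² · 3 · 23
Common: 2² · 3 = 12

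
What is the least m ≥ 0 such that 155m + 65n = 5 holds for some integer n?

Euclid: 155 = 2·65 + 25; 65 = 2·25 + 15; 25 = 1·15 + 10; 15 = 1·10 + 5; 10 = 2·5 + 0 → gcd = 5; 5 = 5·1.
Back-substitution yields 155·(-5) + 65·(12) = 5, so one solution is m = -5·1 = -5, n = 12·1 = 12.
Solutions in m differ by 65/5 = 13; the one in [0, 13) is -5 mod 13 = 8.

8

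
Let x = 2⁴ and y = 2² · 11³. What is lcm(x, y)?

max exponent per prime: 2⁴ · 11³ = 21296

21296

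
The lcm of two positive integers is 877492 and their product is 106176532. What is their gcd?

121

From gcd × lcm = uv: gcd = 106176532 / 877492 = 121.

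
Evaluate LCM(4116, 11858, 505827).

1713741876

lcm(4116, 11858) = 4116·11858/gcd = 48807528/98 = 498036
lcm(498036, 505827) = 498036·505827/gcd = 251920055772/147 = 1713741876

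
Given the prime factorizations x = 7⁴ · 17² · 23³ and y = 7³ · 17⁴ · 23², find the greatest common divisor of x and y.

min exponent per shared prime: 7³ · 17² · 23² = 52438183

52438183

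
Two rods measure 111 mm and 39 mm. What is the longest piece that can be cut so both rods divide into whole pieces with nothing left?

Euclid: 111 = 2·39 + 33; 39 = 1·33 + 6; 33 = 5·6 + 3; 6 = 2·3 + 0. Last nonzero remainder: 3.

3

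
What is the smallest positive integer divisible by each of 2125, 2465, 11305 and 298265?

lcm(2125, 2465) = 2125·2465/gcd = 5238125/85 = 61625
lcm(61625, 11305) = 61625·11305/gcd = 696670625/85 = 8196125
lcm(8196125, 298265) = 8196125·298265/gcd = 2444617223125/2465 = 991731125

991731125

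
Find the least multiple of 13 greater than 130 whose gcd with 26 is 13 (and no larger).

Multiples of 13 above 130: 13·11, 13·12, … . Need the cofactor coprime to 26/13 = 2.
Checking s = 11, 12, … the first with gcd(s, 2) = 1 is s = 11, giving 143.

143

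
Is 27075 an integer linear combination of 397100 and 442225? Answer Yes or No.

gcd(397100, 442225): 442225 = 1·397100 + 45125; 397100 = 8·45125 + 36100; 45125 = 1·36100 + 9025; 36100 = 4·9025 + 0 → 9025
9025 divides 27075, so a solution exists.

Yes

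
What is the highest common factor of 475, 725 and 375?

gcd(475, 725): 725 = 1·475 + 250; 475 = 1·250 + 225; 250 = 1·225 + 25; 225 = 9·25 + 0 → 25
gcd(25, 375): 375 = 15·25 + 0 → 25

25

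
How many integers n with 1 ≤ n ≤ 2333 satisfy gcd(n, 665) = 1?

665 = 5·7·19. Inclusion–exclusion on these primes:
2333 − ⌊2333/5⌋ − ⌊2333/7⌋ − ⌊2333/19⌋ + ⌊2333/35⌋ + ⌊2333/95⌋ + ⌊2333/133⌋ − ⌊2333/665⌋ = 1516

1516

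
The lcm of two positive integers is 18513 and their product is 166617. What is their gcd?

From gcd × lcm = mn: gcd = 166617 / 18513 = 9.

9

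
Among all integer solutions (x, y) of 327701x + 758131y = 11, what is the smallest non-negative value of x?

Reduce mod 758131: 327701x ≡ 11 (mod 758131). With g = gcd(327701, 758131) = 11 dividing 11, divide through: 29791x ≡ 1 (mod 68921).
Since gcd(29791, 68921) = 1, x ≡ 1·(29791)⁻¹ ≡ 65541 (mod 68921). Smallest non-negative: 65541.

65541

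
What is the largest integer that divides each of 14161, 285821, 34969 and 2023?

14161 = 7² · 17²; 285821 = 17² · 23 · 43; 34969 = 11² · 17²; 2023 = 7 · 17²
gcd takes min exponent of each prime: 17² = 289

289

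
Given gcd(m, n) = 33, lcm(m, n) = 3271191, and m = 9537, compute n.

m·n = gcd·lcm = 33·3271191 = 107949303, so n = 107949303/9537 = 11319.

11319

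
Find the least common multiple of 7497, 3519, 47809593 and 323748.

7497 = 3² · 7² · 17; 3519 = 3² · 17 · 23; 47809593 = 3² · 13² · 17 · 43²; 323748 = 2² · 3² · 17 · 23²
lcm takes max exponent of each prime: 2² · 3² · 7² · 13² · 17 · 23² · 43² = 4957089840612

4957089840612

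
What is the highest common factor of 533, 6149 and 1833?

533 = 13 · 41; 6149 = 11 · 13 · 43; 1833 = 3 · 13 · 47
gcd takes min exponent of each prime: 13 = 13

13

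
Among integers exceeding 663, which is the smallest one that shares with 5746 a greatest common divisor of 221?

1105

5746 = 221·26. Any x with gcd(x, 5746) = 221 is a multiple of 221, say 221s, with s coprime to 26.
Need s > 663/221, so s ≥ 4. First s ≥ 4 with gcd(s, 26) = 1 is s = 5. Thus x = 221·5 = 1105.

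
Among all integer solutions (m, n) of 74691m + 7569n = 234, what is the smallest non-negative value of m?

Reduce mod 7569: 74691m ≡ 234 (mod 7569). With g = gcd(74691, 7569) = 9 dividing 234, divide through: 8299m ≡ 26 (mod 841).
Since gcd(8299, 841) = 1, m ≡ 26·(8299)⁻¹ ≡ 765 (mod 841). Smallest non-negative: 765.

765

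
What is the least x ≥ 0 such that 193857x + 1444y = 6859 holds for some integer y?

gcd(193857, 1444) = 361 (Euclid: 193857 = 134·1444 + 361; 1444 = 4·361 + 0), and 361 | 6859.
Extended Euclid: 193857·(1) + 1444·(-134) = 361. Scale by 19: x₀ = 19.
General solution x = x₀ + 4t; reducing mod 4 gives x = 3 (and y = -398).

3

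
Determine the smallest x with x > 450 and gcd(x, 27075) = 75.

Multiples of 75 above 450: 75·7, 75·8, … . Need the cofactor coprime to 27075/75 = 361.
Checking s = 7, 8, … the first with gcd(s, 361) = 1 is s = 7, giving 525.

525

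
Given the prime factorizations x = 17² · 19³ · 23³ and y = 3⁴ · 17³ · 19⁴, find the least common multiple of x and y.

631000487652471

max exponent per prime: 3⁴ · 17³ · 19⁴ · 23³ = 631000487652471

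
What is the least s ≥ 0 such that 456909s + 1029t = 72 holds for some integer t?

314

Euclid: 456909 = 444·1029 + 33; 1029 = 31·33 + 6; 33 = 5·6 + 3; 6 = 2·3 + 0 → gcd = 3; 72 = 3·24.
Back-substitution yields 456909·(156) + 1029·(-69269) = 3, so one solution is s = 156·24 = 3744, t = -69269·24 = -1662456.
Solutions in s differ by 1029/3 = 343; the one in [0, 343) is 3744 mod 343 = 314.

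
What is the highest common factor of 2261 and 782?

2261 = 7 · 17 · 19
782 = 2 · 17 · 23
Common: 17 = 17

17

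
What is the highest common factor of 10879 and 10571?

11

10879 = 11 · 23 · 43
10571 = 11 · 31²
Common: 11 = 11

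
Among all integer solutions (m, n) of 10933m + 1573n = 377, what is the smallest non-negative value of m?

96

gcd(10933, 1573) = 13 (Euclid: 10933 = 6·1573 + 1495; 1573 = 1·1495 + 78; 1495 = 19·78 + 13; 78 = 6·13 + 0), and 13 | 377.
Extended Euclid: 10933·(20) + 1573·(-139) = 13. Scale by 29: m₀ = 580.
General solution m = m₀ + 121t; reducing mod 121 gives m = 96 (and n = -667).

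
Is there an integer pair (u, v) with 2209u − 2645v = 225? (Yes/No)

Yes

By Bézout, 2209u − 2645v = 225 has integer solutions iff gcd(2209, 2645) | 225.
Euclid: 2645 = 1·2209 + 436; 2209 = 5·436 + 29; 436 = 15·29 + 1; 29 = 29·1 + 0. gcd = 1; 225 mod 1 = 0. Yes.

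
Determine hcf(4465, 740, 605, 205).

gcd(4465, 740): 4465 = 6·740 + 25; 740 = 29·25 + 15; 25 = 1·15 + 10; 15 = 1·10 + 5; 10 = 2·5 + 0 → 5
gcd(5, 605): 605 = 121·5 + 0 → 5
gcd(5, 205): 205 = 41·5 + 0 → 5

5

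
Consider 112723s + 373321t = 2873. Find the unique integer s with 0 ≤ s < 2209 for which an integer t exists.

1391

Euclid: 373321 = 3·112723 + 35152; 112723 = 3·35152 + 7267; 35152 = 4·7267 + 6084; 7267 = 1·6084 + 1183; 6084 = 5·1183 + 169; 1183 = 7·169 + 0 → gcd = 169; 2873 = 169·17.
Back-substitution yields 112723·(-308) + 373321·(93) = 169, so one solution is s = -308·17 = -5236, t = 93·17 = 1581.
Solutions in s differ by 373321/169 = 2209; the one in [0, 2209) is -5236 mod 2209 = 1391.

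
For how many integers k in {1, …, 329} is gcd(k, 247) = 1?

288

Prime factors of 247: 13, 19. Count integers ≤ 329 divisible by none of them.
By inclusion–exclusion: 329 − ⌊329/13⌋ − ⌊329/19⌋ + ⌊329/247⌋ = 288.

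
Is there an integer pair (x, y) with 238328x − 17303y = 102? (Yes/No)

Yes

gcd(238328, 17303): 238328 = 13·17303 + 13389; 17303 = 1·13389 + 3914; 13389 = 3·3914 + 1647; 3914 = 2·1647 + 620; 1647 = 2·620 + 407; 620 = 1·407 + 213; 407 = 1·213 + 194; 213 = 1·194 + 19; 194 = 10·19 + 4; 19 = 4·4 + 3; 4 = 1·3 + 1; 3 = 3·1 + 0 → 1
1 divides 102, so a solution exists.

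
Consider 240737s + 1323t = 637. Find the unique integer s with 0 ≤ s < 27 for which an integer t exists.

14

gcd(240737, 1323) = 49 (Euclid: 240737 = 181·1323 + 1274; 1323 = 1·1274 + 49; 1274 = 26·49 + 0), and 49 | 637.
Extended Euclid: 240737·(-1) + 1323·(182) = 49. Scale by 13: s₀ = -13.
General solution s = s₀ + 27k; reducing mod 27 gives s = 14 (and t = -2547).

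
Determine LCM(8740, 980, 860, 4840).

lcm(8740, 980) = 8740·980/gcd = 8565200/20 = 428260
lcm(428260, 860) = 428260·860/gcd = 368303600/20 = 18415180
lcm(18415180, 4840) = 18415180·4840/gcd = 89129471200/20 = 4456473560

4456473560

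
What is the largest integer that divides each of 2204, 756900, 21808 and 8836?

2204 = 2² · 19 · 29; 756900 = 2² · 3² · 5² · 29²; 21808 = 2⁴ · 29 · 47; 8836 = 2² · 47²
gcd takes min exponent of each prime: 2² = 4

4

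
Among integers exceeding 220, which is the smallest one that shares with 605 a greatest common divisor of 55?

275

gcd(x, 605) = 55 forces 55 | x; write x = 55s. Then gcd(55s, 55·11) = 55·gcd(s, 11), so need gcd(s, 11) = 1.
55s > 220 gives s ≥ 5. The least s ≥ 5 coprime to 11 is 5, so x = 55·5 = 275.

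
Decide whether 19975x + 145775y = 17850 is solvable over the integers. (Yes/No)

gcd(19975, 145775): 145775 = 7·19975 + 5950; 19975 = 3·5950 + 2125; 5950 = 2·2125 + 1700; 2125 = 1·1700 + 425; 1700 = 4·425 + 0 → 425
425 divides 17850, so a solution exists.

Yes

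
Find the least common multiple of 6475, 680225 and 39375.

5662873125

6475 = 5² · 7 · 37; 680225 = 5² · 7 · 13² · 23; 39375 = 3² · 5⁴ · 7
lcm takes max exponent of each prime: 3² · 5⁴ · 7 · 13² · 23 · 37 = 5662873125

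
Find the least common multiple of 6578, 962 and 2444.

22878284

lcm(6578, 962) = 6578·962/gcd = 6328036/26 = 243386
lcm(243386, 2444) = 243386·2444/gcd = 594835384/26 = 22878284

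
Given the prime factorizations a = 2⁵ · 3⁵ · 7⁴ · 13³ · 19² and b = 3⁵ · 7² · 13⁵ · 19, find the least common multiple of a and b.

max exponent per prime: 2⁵ · 3⁵ · 7⁴ · 13⁵ · 19² = 2502490142382048

2502490142382048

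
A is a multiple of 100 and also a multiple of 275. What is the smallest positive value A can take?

gcd first: 275 = 2·100 + 75; 100 = 1·75 + 25; 75 = 3·25 + 0 → gcd = 25
lcm = 100·275/gcd = 27500/25 = 1100

1100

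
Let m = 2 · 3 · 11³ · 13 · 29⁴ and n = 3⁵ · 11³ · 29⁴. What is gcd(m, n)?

2824173033

min exponent per shared prime: 3 · 11³ · 29⁴ = 2824173033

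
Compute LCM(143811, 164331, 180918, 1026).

143811 = 3² · 19 · 29²; 164331 = 3² · 19 · 31²; 180918 = 2 · 3² · 19 · 23²; 1026 = 2 · 3³ · 19
lcm takes max exponent of each prime: 2 · 3³ · 19 · 23² · 29² · 31² = 438654325554

438654325554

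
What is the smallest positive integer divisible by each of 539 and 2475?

121275

gcd first: 2475 = 4·539 + 319; 539 = 1·319 + 220; 319 = 1·220 + 99; 220 = 2·99 + 22; 99 = 4·22 + 11; 22 = 2·11 + 0 → gcd = 11
lcm = 539·2475/gcd = 1334025/11 = 121275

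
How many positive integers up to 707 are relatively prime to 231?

367

231 = 3·7·11. Inclusion–exclusion on these primes:
707 − ⌊707/3⌋ − ⌊707/7⌋ − ⌊707/11⌋ + ⌊707/21⌋ + ⌊707/33⌋ + ⌊707/77⌋ − ⌊707/231⌋ = 367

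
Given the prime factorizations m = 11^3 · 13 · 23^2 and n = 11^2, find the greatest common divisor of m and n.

121

min exponent per shared prime: 11^2 = 121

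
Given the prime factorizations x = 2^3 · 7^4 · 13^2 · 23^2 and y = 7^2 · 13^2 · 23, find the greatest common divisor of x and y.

190463

min exponent per shared prime: 7^2 · 13^2 · 23 = 190463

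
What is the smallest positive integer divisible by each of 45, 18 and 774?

lcm(45, 18) = 45·18/gcd = 810/9 = 90
lcm(90, 774) = 90·774/gcd = 69660/18 = 3870

3870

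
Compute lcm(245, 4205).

206045

245 = 5 · 7²; 4205 = 5 · 29²
max exponents: 5 · 7² · 29² = 206045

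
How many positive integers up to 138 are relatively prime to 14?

59

14 = 2·7. Inclusion–exclusion on these primes:
138 − ⌊138/2⌋ − ⌊138/7⌋ + ⌊138/14⌋ = 59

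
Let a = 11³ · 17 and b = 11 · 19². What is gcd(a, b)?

11

min exponent per shared prime: 11 = 11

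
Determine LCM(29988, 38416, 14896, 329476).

187726199472

29988 = 2² · 3² · 7² · 17; 38416 = 2⁴ · 7⁴; 14896 = 2⁴ · 7² · 19; 329476 = 2² · 7² · 41²
lcm takes max exponent of each prime: 2⁴ · 3² · 7⁴ · 17 · 19 · 41² = 187726199472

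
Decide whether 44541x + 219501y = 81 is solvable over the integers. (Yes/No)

By Bézout, 44541x + 219501y = 81 has integer solutions iff gcd(44541, 219501) | 81.
Euclid: 219501 = 4·44541 + 41337; 44541 = 1·41337 + 3204; 41337 = 12·3204 + 2889; 3204 = 1·2889 + 315; 2889 = 9·315 + 54; 315 = 5·54 + 45; 54 = 1·45 + 9; 45 = 5·9 + 0. gcd = 9; 81 mod 9 = 0. Yes.

Yes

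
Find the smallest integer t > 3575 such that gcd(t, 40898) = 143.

40898 = 143·286. Any t with gcd(t, 40898) = 143 is a multiple of 143, say 143s, with s coprime to 286.
Need s > 3575/143, so s ≥ 26. First s ≥ 26 with gcd(s, 286) = 1 is s = 27. Thus t = 143·27 = 3861.

3861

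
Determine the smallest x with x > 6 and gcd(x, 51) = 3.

9

51 = 3·17. Any x with gcd(x, 51) = 3 is a multiple of 3, say 3s, with s coprime to 17.
Need s > 6/3, so s ≥ 3. First s ≥ 3 with gcd(s, 17) = 1 is s = 3. Thus x = 3·3 = 9.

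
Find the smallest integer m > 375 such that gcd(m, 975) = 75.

450

gcd(m, 975) = 75 forces 75 | m; write m = 75s. Then gcd(75s, 75·13) = 75·gcd(s, 13), so need gcd(s, 13) = 1.
75s > 375 gives s ≥ 6. The least s ≥ 6 coprime to 13 is 6, so m = 75·6 = 450.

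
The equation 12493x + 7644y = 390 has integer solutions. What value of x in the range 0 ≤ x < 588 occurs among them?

Euclid: 12493 = 1·7644 + 4849; 7644 = 1·4849 + 2795; 4849 = 1·2795 + 2054; 2795 = 1·2054 + 741; 2054 = 2·741 + 572; 741 = 1·572 + 169; 572 = 3·169 + 65; 169 = 2·65 + 39; 65 = 1·39 + 26; 39 = 1·26 + 13; 26 = 2·13 + 0 → gcd = 13; 390 = 13·30.
Back-substitution yields 12493·(-227) + 7644·(371) = 13, so one solution is x = -227·30 = -6810, y = 371·30 = 11130.
Solutions in x differ by 7644/13 = 588; the one in [0, 588) is -6810 mod 588 = 246.

246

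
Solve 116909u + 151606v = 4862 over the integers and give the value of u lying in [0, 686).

Reduce mod 151606: 116909u ≡ 4862 (mod 151606). With g = gcd(116909, 151606) = 221 dividing 4862, divide through: 529u ≡ 22 (mod 686).
Since gcd(529, 686) = 1, u ≡ 22·(529)⁻¹ ≡ 380 (mod 686). Smallest non-negative: 380.

380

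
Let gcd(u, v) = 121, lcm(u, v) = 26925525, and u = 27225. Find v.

Using uv = gcd(u,v)·lcm(u,v) = 121·26925525 = 3257988525, we get v = 3257988525/27225 = 119669.

119669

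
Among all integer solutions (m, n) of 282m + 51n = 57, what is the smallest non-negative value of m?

Euclid: 282 = 5·51 + 27; 51 = 1·27 + 24; 27 = 1·24 + 3; 24 = 8·3 + 0 → gcd = 3; 57 = 3·19.
Back-substitution yields 282·(2) + 51·(-11) = 3, so one solution is m = 2·19 = 38, n = -11·19 = -209.
Solutions in m differ by 51/3 = 17; the one in [0, 17) is 38 mod 17 = 4.

4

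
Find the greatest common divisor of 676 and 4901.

676 = 2² · 13²
4901 = 13² · 29
Common: 13² = 169

169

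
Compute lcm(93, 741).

22971

gcd first: 741 = 7·93 + 90; 93 = 1·90 + 3; 90 = 30·3 + 0 → gcd = 3
lcm = 93·741/gcd = 68913/3 = 22971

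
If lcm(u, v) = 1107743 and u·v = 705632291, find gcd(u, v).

gcd·lcm = product, so gcd = 705632291/1107743 = 637.

637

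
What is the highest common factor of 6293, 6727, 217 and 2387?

217

gcd(6293, 6727): 6727 = 1·6293 + 434; 6293 = 14·434 + 217; 434 = 2·217 + 0 → 217
gcd(217, 217): 217 = 1·217 + 0 → 217
gcd(217, 2387): 2387 = 11·217 + 0 → 217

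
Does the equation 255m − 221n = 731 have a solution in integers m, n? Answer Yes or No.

Yes

gcd(255, 221): 255 = 1·221 + 34; 221 = 6·34 + 17; 34 = 2·17 + 0 → 17
17 divides 731, so a solution exists.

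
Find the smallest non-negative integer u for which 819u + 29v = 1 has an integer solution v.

25

gcd(819, 29) = 1 (Euclid: 819 = 28·29 + 7; 29 = 4·7 + 1; 7 = 7·1 + 0), and 1 | 1.
Extended Euclid: 819·(-4) + 29·(113) = 1. Scale by 1: u₀ = -4.
General solution u = u₀ + 29t; reducing mod 29 gives u = 25 (and v = -706).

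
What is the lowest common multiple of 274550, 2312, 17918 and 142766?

lcm(274550, 2312) = 274550·2312/gcd = 634759600/578 = 1098200
lcm(1098200, 17918) = 1098200·17918/gcd = 19677547600/578 = 34044200
lcm(34044200, 142766) = 34044200·142766/gcd = 4860354257200/10982 = 442574600

442574600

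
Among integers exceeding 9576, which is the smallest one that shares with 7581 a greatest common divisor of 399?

gcd(m, 7581) = 399 forces 399 | m; write m = 399s. Then gcd(399s, 399·19) = 399·gcd(s, 19), so need gcd(s, 19) = 1.
399s > 9576 gives s ≥ 25. The least s ≥ 25 coprime to 19 is 25, so m = 399·25 = 9975.

9975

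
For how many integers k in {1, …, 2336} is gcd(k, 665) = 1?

Prime factors of 665: 5, 7, 19. Count integers ≤ 2336 divisible by none of them.
By inclusion–exclusion: 2336 − ⌊2336/5⌋ − ⌊2336/7⌋ − ⌊2336/19⌋ + ⌊2336/35⌋ + ⌊2336/95⌋ + ⌊2336/133⌋ − ⌊2336/665⌋ = 1518.

1518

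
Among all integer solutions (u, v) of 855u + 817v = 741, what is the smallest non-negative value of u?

41

gcd(855, 817) = 19 (Euclid: 855 = 1·817 + 38; 817 = 21·38 + 19; 38 = 2·19 + 0), and 19 | 741.
Extended Euclid: 855·(-21) + 817·(22) = 19. Scale by 39: u₀ = -819.
General solution u = u₀ + 43t; reducing mod 43 gives u = 41 (and v = -42).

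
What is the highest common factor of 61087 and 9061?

Euclid: 61087 = 6·9061 + 6721; 9061 = 1·6721 + 2340; 6721 = 2·2340 + 2041; 2340 = 1·2041 + 299; 2041 = 6·299 + 247; 299 = 1·247 + 52; 247 = 4·52 + 39; 52 = 1·39 + 13; 39 = 3·13 + 0. Last nonzero remainder: 13.

13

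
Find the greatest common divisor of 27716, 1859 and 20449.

169

27716 = 2² · 13² · 41; 1859 = 11 · 13²; 20449 = 11² · 13²
gcd takes min exponent of each prime: 13² = 169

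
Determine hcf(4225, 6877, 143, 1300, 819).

4225 = 5² · 13²; 6877 = 13 · 23²; 143 = 11 · 13; 1300 = 2² · 5² · 13; 819 = 3² · 7 · 13
gcd takes min exponent of each prime: 13 = 13

13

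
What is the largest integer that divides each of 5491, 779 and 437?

19

gcd(5491, 779): 5491 = 7·779 + 38; 779 = 20·38 + 19; 38 = 2·19 + 0 → 19
gcd(19, 437): 437 = 23·19 + 0 → 19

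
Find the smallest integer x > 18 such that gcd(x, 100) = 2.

22

gcd(x, 100) = 2 forces 2 | x; write x = 2s. Then gcd(2s, 2·50) = 2·gcd(s, 50), so need gcd(s, 50) = 1.
2s > 18 gives s ≥ 10. The least s ≥ 10 coprime to 50 is 11, so x = 2·11 = 22.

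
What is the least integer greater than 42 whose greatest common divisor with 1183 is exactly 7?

Multiples of 7 above 42: 7·7, 7·8, … . Need the cofactor coprime to 1183/7 = 169.
Checking s = 7, 8, … the first with gcd(s, 169) = 1 is s = 7, giving 49.

49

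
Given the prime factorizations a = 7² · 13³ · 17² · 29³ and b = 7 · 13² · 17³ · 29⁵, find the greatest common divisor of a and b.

8338282043

min exponent per shared prime: 7 · 13² · 17² · 29³ = 8338282043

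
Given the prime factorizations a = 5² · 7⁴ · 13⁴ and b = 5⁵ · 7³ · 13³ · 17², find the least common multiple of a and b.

max exponent per prime: 5⁵ · 7⁴ · 13⁴ · 17² = 61931761653125

61931761653125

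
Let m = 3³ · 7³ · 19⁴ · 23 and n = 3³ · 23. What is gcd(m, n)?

min exponent per shared prime: 3³ · 23 = 621

621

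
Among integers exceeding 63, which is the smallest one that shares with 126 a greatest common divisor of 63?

189

Multiples of 63 above 63: 63·2, 63·3, … . Need the cofactor coprime to 126/63 = 2.
Checking s = 2, 3, … the first with gcd(s, 2) = 1 is s = 3, giving 189.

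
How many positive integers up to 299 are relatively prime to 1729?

225

1729 = 7·13·19. Inclusion–exclusion on these primes:
299 − ⌊299/7⌋ − ⌊299/13⌋ − ⌊299/19⌋ + ⌊299/91⌋ + ⌊299/133⌋ + ⌊299/247⌋ − ⌊299/1729⌋ = 225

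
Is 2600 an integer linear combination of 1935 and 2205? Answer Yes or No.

gcd(1935, 2205): 2205 = 1·1935 + 270; 1935 = 7·270 + 45; 270 = 6·45 + 0 → 45
45 does not divide 2600, so a solution does not exist.

No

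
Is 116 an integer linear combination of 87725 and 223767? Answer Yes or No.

Yes

By Bézout, 87725x − 223767y = 116 has integer solutions iff gcd(87725, 223767) | 116.
Euclid: 223767 = 2·87725 + 48317; 87725 = 1·48317 + 39408; 48317 = 1·39408 + 8909; 39408 = 4·8909 + 3772; 8909 = 2·3772 + 1365; 3772 = 2·1365 + 1042; 1365 = 1·1042 + 323; 1042 = 3·323 + 73; 323 = 4·73 + 31; 73 = 2·31 + 11; 31 = 2·11 + 9; 11 = 1·9 + 2; 9 = 4·2 + 1; 2 = 2·1 + 0. gcd = 1; 116 mod 1 = 0. Yes.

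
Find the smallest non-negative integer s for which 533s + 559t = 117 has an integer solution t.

Reduce mod 559: 533s ≡ 117 (mod 559). With g = gcd(533, 559) = 13 dividing 117, divide through: 41s ≡ 9 (mod 43).
Since gcd(41, 43) = 1, s ≡ 9·(41)⁻¹ ≡ 17 (mod 43). Smallest non-negative: 17.

17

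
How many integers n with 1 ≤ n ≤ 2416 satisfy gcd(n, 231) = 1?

231 = 3·7·11. Inclusion–exclusion on these primes:
2416 − ⌊2416/3⌋ − ⌊2416/7⌋ − ⌊2416/11⌋ + ⌊2416/21⌋ + ⌊2416/33⌋ + ⌊2416/77⌋ − ⌊2416/231⌋ = 1256

1256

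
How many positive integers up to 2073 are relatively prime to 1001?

Prime factors of 1001: 7, 11, 13. Count integers ≤ 2073 divisible by none of them.
By inclusion–exclusion: 2073 − ⌊2073/7⌋ − ⌊2073/11⌋ − ⌊2073/13⌋ + ⌊2073/77⌋ + ⌊2073/91⌋ + ⌊2073/143⌋ − ⌊2073/1001⌋ = 1490.

1490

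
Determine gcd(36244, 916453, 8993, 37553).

17

gcd(36244, 916453): 916453 = 25·36244 + 10353; 36244 = 3·10353 + 5185; 10353 = 1·5185 + 5168; 5185 = 1·5168 + 17; 5168 = 304·17 + 0 → 17
gcd(17, 8993): 8993 = 529·17 + 0 → 17
gcd(17, 37553): 37553 = 2209·17 + 0 → 17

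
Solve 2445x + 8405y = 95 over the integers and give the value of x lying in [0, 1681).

gcd(2445, 8405) = 5 (Euclid: 8405 = 3·2445 + 1070; 2445 = 2·1070 + 305; 1070 = 3·305 + 155; 305 = 1·155 + 150; 155 = 1·150 + 5; 150 = 30·5 + 0), and 5 | 95.
Extended Euclid: 2445·(-55) + 8405·(16) = 5. Scale by 19: x₀ = -1045.
General solution x = x₀ + 1681t; reducing mod 1681 gives x = 636 (and y = -185).

636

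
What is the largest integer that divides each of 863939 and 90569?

1

863939 = 29 · 31³
90569 = 41 · 47²
Common: 1 = 1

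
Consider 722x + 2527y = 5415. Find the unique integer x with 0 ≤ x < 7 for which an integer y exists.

4

gcd(722, 2527) = 361 (Euclid: 2527 = 3·722 + 361; 722 = 2·361 + 0), and 361 | 5415.
Extended Euclid: 722·(-3) + 2527·(1) = 361. Scale by 15: x₀ = -45.
General solution x = x₀ + 7t; reducing mod 7 gives x = 4 (and y = 1).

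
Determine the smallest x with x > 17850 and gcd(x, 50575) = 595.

18445

Multiples of 595 above 17850: 595·31, 595·32, … . Need the cofactor coprime to 50575/595 = 85.
Checking s = 31, 32, … the first with gcd(s, 85) = 1 is s = 31, giving 18445.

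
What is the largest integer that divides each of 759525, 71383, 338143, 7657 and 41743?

247

gcd(759525, 71383): 759525 = 10·71383 + 45695; 71383 = 1·45695 + 25688; 45695 = 1·25688 + 20007; 25688 = 1·20007 + 5681; 20007 = 3·5681 + 2964; 5681 = 1·2964 + 2717; 2964 = 1·2717 + 247; 2717 = 11·247 + 0 → 247
gcd(247, 338143): 338143 = 1369·247 + 0 → 247
gcd(247, 7657): 7657 = 31·247 + 0 → 247
gcd(247, 41743): 41743 = 169·247 + 0 → 247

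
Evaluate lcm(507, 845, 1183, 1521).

lcm(507, 845) = 507·845/gcd = 428415/169 = 2535
lcm(2535, 1183) = 2535·1183/gcd = 2998905/169 = 17745
lcm(17745, 1521) = 17745·1521/gcd = 26990145/507 = 53235

53235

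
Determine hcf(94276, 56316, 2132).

52

gcd(94276, 56316): 94276 = 1·56316 + 37960; 56316 = 1·37960 + 18356; 37960 = 2·18356 + 1248; 18356 = 14·1248 + 884; 1248 = 1·884 + 364; 884 = 2·364 + 156; 364 = 2·156 + 52; 156 = 3·52 + 0 → 52
gcd(52, 2132): 2132 = 41·52 + 0 → 52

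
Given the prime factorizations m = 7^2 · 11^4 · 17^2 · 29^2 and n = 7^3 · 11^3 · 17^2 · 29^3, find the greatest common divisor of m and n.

min exponent per shared prime: 7^2 · 11^3 · 17^2 · 29^2 = 15851412731

15851412731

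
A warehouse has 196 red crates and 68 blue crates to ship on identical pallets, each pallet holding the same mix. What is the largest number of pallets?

4

Euclid: 196 = 2·68 + 60; 68 = 1·60 + 8; 60 = 7·8 + 4; 8 = 2·4 + 0. Last nonzero remainder: 4.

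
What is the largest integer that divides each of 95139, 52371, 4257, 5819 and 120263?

gcd(95139, 52371): 95139 = 1·52371 + 42768; 52371 = 1·42768 + 9603; 42768 = 4·9603 + 4356; 9603 = 2·4356 + 891; 4356 = 4·891 + 792; 891 = 1·792 + 99; 792 = 8·99 + 0 → 99
gcd(99, 4257): 4257 = 43·99 + 0 → 99
gcd(99, 5819): 5819 = 58·99 + 77; 99 = 1·77 + 22; 77 = 3·22 + 11; 22 = 2·11 + 0 → 11
gcd(11, 120263): 120263 = 10933·11 + 0 → 11

11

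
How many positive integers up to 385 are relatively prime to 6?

Prime factors of 6: 2, 3. Count integers ≤ 385 divisible by none of them.
By inclusion–exclusion: 385 − ⌊385/2⌋ − ⌊385/3⌋ + ⌊385/6⌋ = 129.

129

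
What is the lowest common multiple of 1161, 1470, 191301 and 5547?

1559885571090

1161 = 3³ · 43; 1470 = 2 · 3 · 5 · 7²; 191301 = 3 · 11² · 17 · 31; 5547 = 3 · 43²
lcm takes max exponent of each prime: 2 · 3³ · 5 · 7² · 11² · 17 · 31 · 43² = 1559885571090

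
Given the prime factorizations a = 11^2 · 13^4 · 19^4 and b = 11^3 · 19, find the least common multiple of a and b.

max exponent per prime: 11^3 · 13^4 · 19^4 = 4954112545811

4954112545811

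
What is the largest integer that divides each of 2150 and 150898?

2

Euclid: 150898 = 70·2150 + 398; 2150 = 5·398 + 160; 398 = 2·160 + 78; 160 = 2·78 + 4; 78 = 19·4 + 2; 4 = 2·2 + 0. Last nonzero remainder: 2.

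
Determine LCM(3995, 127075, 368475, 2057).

626559680175

3995 = 5 · 17 · 47; 127075 = 5² · 13 · 17 · 23; 368475 = 3 · 5² · 17³; 2057 = 11² · 17
lcm takes max exponent of each prime: 3 · 5² · 11² · 13 · 17³ · 23 · 47 = 626559680175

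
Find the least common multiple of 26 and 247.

26 = 2 · 13; 247 = 13 · 19
max exponents: 2 · 13 · 19 = 494

494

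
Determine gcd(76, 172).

Euclid: 172 = 2·76 + 20; 76 = 3·20 + 16; 20 = 1·16 + 4; 16 = 4·4 + 0. Last nonzero remainder: 4.

4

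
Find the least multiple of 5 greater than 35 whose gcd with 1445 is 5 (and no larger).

1445 = 5·289. Any t with gcd(t, 1445) = 5 is a multiple of 5, say 5s, with s coprime to 289.
Need s > 35/5, so s ≥ 8. First s ≥ 8 with gcd(s, 289) = 1 is s = 8. Thus t = 5·8 = 40.

40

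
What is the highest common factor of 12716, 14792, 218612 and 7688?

12716 = 2² · 11 · 17²; 14792 = 2³ · 43²; 218612 = 2² · 31 · 41 · 43; 7688 = 2³ · 31²
gcd takes min exponent of each prime: 2² = 4

4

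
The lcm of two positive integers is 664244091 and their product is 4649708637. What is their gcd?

gcd·lcm = product, so gcd = 4649708637/664244091 = 7.

7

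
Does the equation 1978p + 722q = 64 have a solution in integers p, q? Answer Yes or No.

gcd(1978, 722): 1978 = 2·722 + 534; 722 = 1·534 + 188; 534 = 2·188 + 158; 188 = 1·158 + 30; 158 = 5·30 + 8; 30 = 3·8 + 6; 8 = 1·6 + 2; 6 = 3·2 + 0 → 2
2 divides 64, so a solution exists.

Yes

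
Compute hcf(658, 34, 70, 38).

2

gcd(658, 34): 658 = 19·34 + 12; 34 = 2·12 + 10; 12 = 1·10 + 2; 10 = 5·2 + 0 → 2
gcd(2, 70): 70 = 35·2 + 0 → 2
gcd(2, 38): 38 = 19·2 + 0 → 2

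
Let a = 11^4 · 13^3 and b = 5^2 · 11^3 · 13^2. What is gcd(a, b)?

224939

min exponent per shared prime: 11^3 · 13^2 = 224939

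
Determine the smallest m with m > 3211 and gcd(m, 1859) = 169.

3380

Multiples of 169 above 3211: 169·20, 169·21, … . Need the cofactor coprime to 1859/169 = 11.
Checking s = 20, 21, … the first with gcd(s, 11) = 1 is s = 20, giving 3380.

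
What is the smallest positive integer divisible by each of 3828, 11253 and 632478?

12509149884

3828 = 2² · 3 · 11 · 29; 11253 = 3 · 11² · 31; 632478 = 2 · 3 · 7 · 11 · 37²
lcm takes max exponent of each prime: 2² · 3 · 7 · 11² · 29 · 31 · 37² = 12509149884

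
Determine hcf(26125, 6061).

26125 = 5³ · 11 · 19
6061 = 11 · 19 · 29
Common: 11 · 19 = 209

209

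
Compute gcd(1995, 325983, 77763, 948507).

21

1995 = 3 · 5 · 7 · 19; 325983 = 3 · 7 · 19² · 43; 77763 = 3 · 7² · 23²; 948507 = 3 · 7 · 31² · 47
gcd takes min exponent of each prime: 3 · 7 = 21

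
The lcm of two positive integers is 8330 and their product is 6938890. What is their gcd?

gcd·lcm = product, so gcd = 6938890/8330 = 833.

833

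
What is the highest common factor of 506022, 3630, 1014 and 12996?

gcd(506022, 3630): 506022 = 139·3630 + 1452; 3630 = 2·1452 + 726; 1452 = 2·726 + 0 → 726
gcd(726, 1014): 1014 = 1·726 + 288; 726 = 2·288 + 150; 288 = 1·150 + 138; 150 = 1·138 + 12; 138 = 11·12 + 6; 12 = 2·6 + 0 → 6
gcd(6, 12996): 12996 = 2166·6 + 0 → 6

6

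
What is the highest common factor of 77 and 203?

7

77 = 7 · 11
203 = 7 · 29
Common: 7 = 7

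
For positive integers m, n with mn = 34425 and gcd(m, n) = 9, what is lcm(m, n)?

3825

Since gcd(m,n)·lcm(m,n) = mn, lcm = 34425/9 = 3825.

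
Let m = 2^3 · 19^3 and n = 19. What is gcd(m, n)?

19

min exponent per shared prime: 19 = 19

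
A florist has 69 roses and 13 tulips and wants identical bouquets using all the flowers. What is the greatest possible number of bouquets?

69 = 3 · 23
13 = 13
Common: 1 = 1

1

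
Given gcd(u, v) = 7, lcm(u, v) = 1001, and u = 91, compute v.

u·v = gcd·lcm = 7·1001 = 7007, so v = 7007/91 = 77.

77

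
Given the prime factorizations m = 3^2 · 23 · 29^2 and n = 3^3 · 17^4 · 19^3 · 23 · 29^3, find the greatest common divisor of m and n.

min exponent per shared prime: 3^2 · 23 · 29^2 = 174087

174087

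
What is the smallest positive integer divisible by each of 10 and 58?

290

10 = 2 · 5; 58 = 2 · 29
max exponents: 2 · 5 · 29 = 290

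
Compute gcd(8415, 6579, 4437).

8415 = 3² · 5 · 11 · 17; 6579 = 3² · 17 · 43; 4437 = 3² · 17 · 29
gcd takes min exponent of each prime: 3² · 17 = 153

153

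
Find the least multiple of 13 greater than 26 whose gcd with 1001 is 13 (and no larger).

1001 = 13·77. Any k with gcd(k, 1001) = 13 is a multiple of 13, say 13s, with s coprime to 77.
Need s > 26/13, so s ≥ 3. First s ≥ 3 with gcd(s, 77) = 1 is s = 3. Thus k = 13·3 = 39.

39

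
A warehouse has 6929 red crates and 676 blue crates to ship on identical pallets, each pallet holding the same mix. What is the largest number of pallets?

6929 = 13² · 41
676 = 2² · 13²
Common: 13² = 169

169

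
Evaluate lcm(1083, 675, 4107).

lcm(1083, 675) = 1083·675/gcd = 731025/3 = 243675
lcm(243675, 4107) = 243675·4107/gcd = 1000773225/3 = 333591075

333591075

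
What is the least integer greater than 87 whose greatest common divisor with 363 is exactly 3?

gcd(t, 363) = 3 forces 3 | t; write t = 3s. Then gcd(3s, 3·121) = 3·gcd(s, 121), so need gcd(s, 121) = 1.
3s > 87 gives s ≥ 30. The least s ≥ 30 coprime to 121 is 30, so t = 3·30 = 90.

90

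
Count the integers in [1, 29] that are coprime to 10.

10 = 2·5. Inclusion–exclusion on these primes:
29 − ⌊29/2⌋ − ⌊29/5⌋ + ⌊29/10⌋ = 12

12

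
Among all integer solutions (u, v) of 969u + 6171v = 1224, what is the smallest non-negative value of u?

gcd(969, 6171) = 51 (Euclid: 6171 = 6·969 + 357; 969 = 2·357 + 255; 357 = 1·255 + 102; 255 = 2·102 + 51; 102 = 2·51 + 0), and 51 | 1224.
Extended Euclid: 969·(51) + 6171·(-8) = 51. Scale by 24: u₀ = 1224.
General solution u = u₀ + 121t; reducing mod 121 gives u = 14 (and v = -2).

14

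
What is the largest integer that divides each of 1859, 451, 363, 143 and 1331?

11

1859 = 11 · 13²; 451 = 11 · 41; 363 = 3 · 11²; 143 = 11 · 13; 1331 = 11³
gcd takes min exponent of each prime: 11 = 11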